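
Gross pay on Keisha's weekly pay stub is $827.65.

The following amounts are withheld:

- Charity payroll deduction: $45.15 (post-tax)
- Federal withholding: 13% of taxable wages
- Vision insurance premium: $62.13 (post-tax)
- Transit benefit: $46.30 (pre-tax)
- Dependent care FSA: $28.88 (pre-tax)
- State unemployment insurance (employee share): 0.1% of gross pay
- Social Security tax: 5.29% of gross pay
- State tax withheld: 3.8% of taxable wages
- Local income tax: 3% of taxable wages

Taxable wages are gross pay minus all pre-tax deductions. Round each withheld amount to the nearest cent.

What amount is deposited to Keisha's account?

$451.60

Transit benefit: $46.30
Dependent care FSA: $28.88
Pre-tax total = $46.30 + $28.88 = $75.18
Taxable wages = $827.65 − $75.18 = $752.47
State tax withheld: $752.47 × 0.038 = $28.59
Federal withholding: $752.47 × 0.13 = $97.82
Local income tax: $752.47 × 0.03 = $22.57
Social Security tax: $827.65 × 0.0529 = $43.78
State unemployment insurance (employee share): $827.65 × 0.001 = $0.83
Vision insurance premium: $62.13
Charity payroll deduction: $45.15
Total deductions = $46.30 + $28.88 + $28.59 + $97.82 + $22.57 + $43.78 + $0.83 + $62.13 + $45.15 = $376.05
Net pay = $827.65 − $376.05 = $451.60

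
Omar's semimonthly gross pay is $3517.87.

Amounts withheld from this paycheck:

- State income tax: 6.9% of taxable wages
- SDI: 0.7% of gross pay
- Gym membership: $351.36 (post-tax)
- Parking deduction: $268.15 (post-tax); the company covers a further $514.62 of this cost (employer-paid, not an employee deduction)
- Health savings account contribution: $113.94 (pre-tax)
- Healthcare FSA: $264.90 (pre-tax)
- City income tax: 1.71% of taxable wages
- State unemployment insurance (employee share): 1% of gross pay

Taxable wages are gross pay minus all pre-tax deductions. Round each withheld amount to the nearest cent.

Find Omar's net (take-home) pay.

Healthcare FSA: $264.90
Health savings account contribution: $113.94
Pre-tax total = $264.90 + $113.94 = $378.84
Taxable wages = $3517.87 − $378.84 = $3139.03
State income tax: $3139.03 × 0.069 = $216.59
City income tax: $3139.03 × 0.0171 = $53.68
State unemployment insurance (employee share): $3517.87 × 0.01 = $35.18
SDI: $3517.87 × 0.007 = $24.63
Gym membership: $351.36
Parking deduction: $268.15
(Employer's $514.62 toward parking deduction is not withheld from the employee.)
Total deductions = $264.90 + $113.94 + $216.59 + $53.68 + $35.18 + $24.63 + $351.36 + $268.15 = $1328.43
Net pay = $3517.87 − $1328.43 = $2189.44

$2189.44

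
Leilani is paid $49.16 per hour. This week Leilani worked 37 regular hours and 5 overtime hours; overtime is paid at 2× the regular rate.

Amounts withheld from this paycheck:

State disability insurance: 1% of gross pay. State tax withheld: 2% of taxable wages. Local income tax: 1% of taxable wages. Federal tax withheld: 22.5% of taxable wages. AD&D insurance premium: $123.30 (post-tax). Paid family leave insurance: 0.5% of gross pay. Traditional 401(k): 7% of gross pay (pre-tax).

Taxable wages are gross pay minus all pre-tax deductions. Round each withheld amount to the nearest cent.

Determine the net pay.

Regular pay: 37 × $49.16 = $1,818.92
Overtime pay: 5 × $49.16 × 2 = $491.60
Gross pay = $1,818.92 + $491.60 = $2,310.52
Traditional 401(k): $2,310.52 × 0.07 = $161.74
Taxable wages = $2,310.52 − $161.74 = $2,148.78
State tax withheld: $2,148.78 × 0.02 = $42.98
Federal tax withheld: $2,148.78 × 0.225 = $483.48
Local income tax: $2,148.78 × 0.01 = $21.49
Paid family leave insurance: $2,310.52 × 0.005 = $11.55
State disability insurance: $2,310.52 × 0.01 = $23.11
AD&D insurance premium: $123.30
Total deductions = $161.74 + $42.98 + $483.48 + $21.49 + $11.55 + $23.11 + $123.30 = $867.65
Net pay = $2,310.52 − $867.65 = $1,442.87

$1,442.87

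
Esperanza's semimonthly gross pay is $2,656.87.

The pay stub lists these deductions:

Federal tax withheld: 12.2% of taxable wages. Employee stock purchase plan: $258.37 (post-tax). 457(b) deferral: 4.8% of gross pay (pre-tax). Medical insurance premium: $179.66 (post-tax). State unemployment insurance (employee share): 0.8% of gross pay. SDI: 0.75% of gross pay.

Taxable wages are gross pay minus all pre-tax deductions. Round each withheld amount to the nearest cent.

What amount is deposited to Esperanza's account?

457(b) deferral: $2,656.87 × 0.048 = $127.53
Taxable wages = $2,656.87 − $127.53 = $2,529.34
Federal tax withheld: $2,529.34 × 0.122 = $308.58
State unemployment insurance (employee share): $2,656.87 × 0.008 = $21.25
SDI: $2,656.87 × 0.0075 = $19.93
Employee stock purchase plan: $258.37
Medical insurance premium: $179.66
Total deductions = $127.53 + $308.58 + $21.25 + $19.93 + $258.37 + $179.66 = $915.32
Net pay = $2,656.87 − $915.32 = $1,741.55

$1,741.55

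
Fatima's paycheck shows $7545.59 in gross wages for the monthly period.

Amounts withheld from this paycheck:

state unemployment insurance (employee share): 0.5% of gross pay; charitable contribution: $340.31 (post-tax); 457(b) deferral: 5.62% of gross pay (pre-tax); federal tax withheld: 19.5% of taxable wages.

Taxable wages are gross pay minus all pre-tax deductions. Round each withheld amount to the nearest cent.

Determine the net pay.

$5354.79

457(b) deferral: $7545.59 × 0.0562 = $424.06
Taxable wages = $7545.59 − $424.06 = $7121.53
Federal tax withheld: $7121.53 × 0.195 = $1388.70
State unemployment insurance (employee share): $7545.59 × 0.005 = $37.73
Charitable contribution: $340.31
Total deductions = $424.06 + $1388.70 + $37.73 + $340.31 = $2190.80
Net pay = $7545.59 − $2190.80 = $5354.79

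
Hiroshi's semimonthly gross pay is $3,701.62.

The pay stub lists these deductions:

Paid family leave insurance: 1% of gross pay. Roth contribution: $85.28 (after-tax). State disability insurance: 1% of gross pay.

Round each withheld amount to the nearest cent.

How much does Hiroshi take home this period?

Paid family leave insurance: $3,701.62 × 0.01 = $37.02
State disability insurance: $3,701.62 × 0.01 = $37.02
Roth contribution: $85.28
Total deductions = $37.02 + $37.02 + $85.28 = $159.32
Net pay = $3,701.62 − $159.32 = $3,542.30

$3,542.30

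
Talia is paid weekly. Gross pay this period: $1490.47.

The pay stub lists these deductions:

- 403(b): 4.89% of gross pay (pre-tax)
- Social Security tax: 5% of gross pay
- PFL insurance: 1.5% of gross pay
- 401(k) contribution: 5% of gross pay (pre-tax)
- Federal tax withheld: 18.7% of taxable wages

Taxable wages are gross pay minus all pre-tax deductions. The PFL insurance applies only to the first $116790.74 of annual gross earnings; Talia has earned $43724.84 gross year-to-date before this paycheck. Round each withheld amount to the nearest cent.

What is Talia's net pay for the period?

$995.04

403(b): $1490.47 × 0.0489 = $72.88
401(k) contribution: $1490.47 × 0.05 = $74.52
Pre-tax total = $72.88 + $74.52 = $147.40
Taxable wages = $1490.47 − $147.40 = $1343.07
Federal tax withheld: $1343.07 × 0.187 = $251.15
Social Security tax: $1490.47 × 0.05 = $74.52
PFL insurance: cap not yet reached, full $1490.47 is subject → $1490.47 × 0.015 = $22.36
Total deductions = $72.88 + $74.52 + $251.15 + $74.52 + $22.36 = $495.43
Net pay = $1490.47 − $495.43 = $995.04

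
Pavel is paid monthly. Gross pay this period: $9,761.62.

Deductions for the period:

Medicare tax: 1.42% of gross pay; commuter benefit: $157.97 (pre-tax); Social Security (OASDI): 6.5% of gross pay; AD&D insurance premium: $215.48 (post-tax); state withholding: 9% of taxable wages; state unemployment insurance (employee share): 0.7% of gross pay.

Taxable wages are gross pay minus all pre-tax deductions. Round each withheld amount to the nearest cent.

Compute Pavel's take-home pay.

$7,682.38

Commuter benefit: $157.97
Taxable wages = $9,761.62 − $157.97 = $9,603.65
State withholding: $9,603.65 × 0.09 = $864.33
Social Security (OASDI): $9,761.62 × 0.065 = $634.51
State unemployment insurance (employee share): $9,761.62 × 0.007 = $68.33
Medicare tax: $9,761.62 × 0.0142 = $138.62
AD&D insurance premium: $215.48
Total deductions = $157.97 + $864.33 + $634.51 + $68.33 + $138.62 + $215.48 = $2,079.24
Net pay = $9,761.62 − $2,079.24 = $7,682.38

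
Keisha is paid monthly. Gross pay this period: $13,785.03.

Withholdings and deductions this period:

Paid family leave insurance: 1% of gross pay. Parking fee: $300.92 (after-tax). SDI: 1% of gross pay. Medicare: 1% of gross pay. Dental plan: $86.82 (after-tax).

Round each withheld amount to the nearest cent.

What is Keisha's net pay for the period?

$12,983.74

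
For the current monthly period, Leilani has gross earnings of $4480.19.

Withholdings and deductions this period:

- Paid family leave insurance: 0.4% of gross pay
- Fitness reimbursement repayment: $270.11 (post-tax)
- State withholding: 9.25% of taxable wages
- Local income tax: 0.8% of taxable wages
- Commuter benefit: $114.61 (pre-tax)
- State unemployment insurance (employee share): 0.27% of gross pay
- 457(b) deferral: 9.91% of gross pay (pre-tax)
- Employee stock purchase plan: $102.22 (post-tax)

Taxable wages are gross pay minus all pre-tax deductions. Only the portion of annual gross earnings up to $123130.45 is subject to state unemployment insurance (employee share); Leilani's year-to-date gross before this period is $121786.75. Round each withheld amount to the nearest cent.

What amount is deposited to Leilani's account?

$3133.59

457(b) deferral: $4480.19 × 0.0991 = $443.99
Commuter benefit: $114.61
Pre-tax total = $443.99 + $114.61 = $558.60
Taxable wages = $4480.19 − $558.60 = $3921.59
State withholding: $3921.59 × 0.0925 = $362.75
Local income tax: $3921.59 × 0.008 = $31.37
Paid family leave insurance: $4480.19 × 0.004 = $17.92
State unemployment insurance (employee share): only $123130.45 − $121786.75 = $1343.70 of this check is subject → $1343.70 × 0.0027 = $3.63
Fitness reimbursement repayment: $270.11
Employee stock purchase plan: $102.22
Total deductions = $443.99 + $114.61 + $362.75 + $31.37 + $17.92 + $3.63 + $270.11 + $102.22 = $1346.60
Net pay = $4480.19 − $1346.60 = $3133.59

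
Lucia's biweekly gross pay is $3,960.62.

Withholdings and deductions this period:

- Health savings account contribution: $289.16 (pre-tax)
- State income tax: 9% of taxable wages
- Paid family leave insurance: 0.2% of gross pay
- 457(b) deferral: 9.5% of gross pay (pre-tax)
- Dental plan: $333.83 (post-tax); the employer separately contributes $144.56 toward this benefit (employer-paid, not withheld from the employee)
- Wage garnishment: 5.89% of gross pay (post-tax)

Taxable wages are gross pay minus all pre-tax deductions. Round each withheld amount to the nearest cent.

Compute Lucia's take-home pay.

$2,423.60

Health savings account contribution: $289.16
457(b) deferral: $3,960.62 × 0.095 = $376.26
Pre-tax total = $289.16 + $376.26 = $665.42
Taxable wages = $3,960.62 − $665.42 = $3,295.20
State income tax: $3,295.20 × 0.09 = $296.57
Paid family leave insurance: $3,960.62 × 0.002 = $7.92
Wage garnishment: $3,960.62 × 0.0589 = $233.28
Dental plan: $333.83
(Employer's $144.56 toward dental plan is not withheld from the employee.)
Total deductions = $289.16 + $376.26 + $296.57 + $7.92 + $233.28 + $333.83 = $1,537.02
Net pay = $3,960.62 − $1,537.02 = $2,423.60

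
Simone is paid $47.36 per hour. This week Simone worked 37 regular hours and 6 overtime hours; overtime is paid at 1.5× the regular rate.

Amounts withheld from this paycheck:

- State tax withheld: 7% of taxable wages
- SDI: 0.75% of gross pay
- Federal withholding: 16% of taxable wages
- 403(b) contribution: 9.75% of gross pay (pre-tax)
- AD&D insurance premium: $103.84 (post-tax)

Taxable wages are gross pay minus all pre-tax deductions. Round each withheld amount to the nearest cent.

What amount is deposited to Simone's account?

$1,393.76

Regular pay: 37 × $47.36 = $1,752.32
Overtime pay: 6 × $47.36 × 1.5 = $426.24
Gross pay = $1,752.32 + $426.24 = $2,178.56
403(b) contribution: $2,178.56 × 0.0975 = $212.41
Taxable wages = $2,178.56 − $212.41 = $1,966.15
Federal withholding: $1,966.15 × 0.16 = $314.58
State tax withheld: $1,966.15 × 0.07 = $137.63
SDI: $2,178.56 × 0.0075 = $16.34
AD&D insurance premium: $103.84
Total deductions = $212.41 + $314.58 + $137.63 + $16.34 + $103.84 = $784.80
Net pay = $2,178.56 − $784.80 = $1,393.76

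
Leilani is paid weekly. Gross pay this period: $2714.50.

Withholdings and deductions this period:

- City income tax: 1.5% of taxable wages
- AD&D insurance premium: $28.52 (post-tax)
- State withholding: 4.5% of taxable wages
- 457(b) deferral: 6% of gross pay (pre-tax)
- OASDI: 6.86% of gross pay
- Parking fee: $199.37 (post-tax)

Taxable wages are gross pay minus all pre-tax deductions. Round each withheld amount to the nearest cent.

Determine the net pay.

$1984.44

457(b) deferral: $2714.50 × 0.06 = $162.87
Taxable wages = $2714.50 − $162.87 = $2551.63
State withholding: $2551.63 × 0.045 = $114.82
City income tax: $2551.63 × 0.015 = $38.27
OASDI: $2714.50 × 0.0686 = $186.21
AD&D insurance premium: $28.52
Parking fee: $199.37
Total deductions = $162.87 + $114.82 + $38.27 + $186.21 + $28.52 + $199.37 = $730.06
Net pay = $2714.50 − $730.06 = $1984.44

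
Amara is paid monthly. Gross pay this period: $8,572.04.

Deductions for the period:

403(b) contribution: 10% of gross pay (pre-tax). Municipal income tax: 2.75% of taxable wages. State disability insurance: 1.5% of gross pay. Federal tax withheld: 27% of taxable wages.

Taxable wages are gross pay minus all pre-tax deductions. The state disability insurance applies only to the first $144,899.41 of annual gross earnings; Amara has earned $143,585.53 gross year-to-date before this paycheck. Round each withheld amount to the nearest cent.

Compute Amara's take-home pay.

403(b) contribution: $8,572.04 × 0.1 = $857.20
Taxable wages = $8,572.04 − $857.20 = $7,714.84
Federal tax withheld: $7,714.84 × 0.27 = $2,083.01
Municipal income tax: $7,714.84 × 0.0275 = $212.16
State disability insurance: only $144,899.41 − $143,585.53 = $1,313.88 of this check is subject → $1,313.88 × 0.015 = $19.71
Total deductions = $857.20 + $2,083.01 + $212.16 + $19.71 = $3,172.08
Net pay = $8,572.04 − $3,172.08 = $5,399.96

$5,399.96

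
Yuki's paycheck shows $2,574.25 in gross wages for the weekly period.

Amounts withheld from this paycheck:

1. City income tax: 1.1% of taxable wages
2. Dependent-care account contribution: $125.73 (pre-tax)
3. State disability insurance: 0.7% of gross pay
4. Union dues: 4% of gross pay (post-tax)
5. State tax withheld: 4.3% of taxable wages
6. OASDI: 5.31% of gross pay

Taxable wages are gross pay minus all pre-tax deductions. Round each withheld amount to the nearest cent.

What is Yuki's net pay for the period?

Dependent-care account contribution: $125.73
Taxable wages = $2,574.25 − $125.73 = $2,448.52
State tax withheld: $2,448.52 × 0.043 = $105.29
City income tax: $2,448.52 × 0.011 = $26.93
OASDI: $2,574.25 × 0.0531 = $136.69
State disability insurance: $2,574.25 × 0.007 = $18.02
Union dues: $2,574.25 × 0.04 = $102.97
Total deductions = $125.73 + $105.29 + $26.93 + $136.69 + $18.02 + $102.97 = $515.63
Net pay = $2,574.25 − $515.63 = $2,058.62

$2,058.62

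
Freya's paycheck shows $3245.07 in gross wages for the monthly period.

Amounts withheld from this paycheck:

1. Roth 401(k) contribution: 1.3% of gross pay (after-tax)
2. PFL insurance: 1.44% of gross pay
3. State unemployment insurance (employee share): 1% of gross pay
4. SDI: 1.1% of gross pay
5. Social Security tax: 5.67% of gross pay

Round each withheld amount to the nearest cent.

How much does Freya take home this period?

$2904.00

PFL insurance: $3245.07 × 0.0144 = $46.73
State unemployment insurance (employee share): $3245.07 × 0.01 = $32.45
Social Security tax: $3245.07 × 0.0567 = $184.00
SDI: $3245.07 × 0.011 = $35.70
Roth 401(k) contribution: $3245.07 × 0.013 = $42.19
Total deductions = $46.73 + $32.45 + $184.00 + $35.70 + $42.19 = $341.07
Net pay = $3245.07 − $341.07 = $2904.00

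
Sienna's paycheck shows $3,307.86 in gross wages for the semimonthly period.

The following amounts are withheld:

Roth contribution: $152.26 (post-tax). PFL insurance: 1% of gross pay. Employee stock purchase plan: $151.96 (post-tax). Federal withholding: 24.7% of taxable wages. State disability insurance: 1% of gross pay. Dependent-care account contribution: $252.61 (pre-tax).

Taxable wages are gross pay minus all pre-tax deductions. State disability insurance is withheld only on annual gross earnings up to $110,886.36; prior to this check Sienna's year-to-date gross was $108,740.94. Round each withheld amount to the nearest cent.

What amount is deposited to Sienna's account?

Dependent-care account contribution: $252.61
Taxable wages = $3,307.86 − $252.61 = $3,055.25
Federal withholding: $3,055.25 × 0.247 = $754.65
State disability insurance: only $110,886.36 − $108,740.94 = $2,145.42 of this check is subject → $2,145.42 × 0.01 = $21.45
PFL insurance: $3,307.86 × 0.01 = $33.08
Roth contribution: $152.26
Employee stock purchase plan: $151.96
Total deductions = $252.61 + $754.65 + $21.45 + $33.08 + $152.26 + $151.96 = $1,366.01
Net pay = $3,307.86 − $1,366.01 = $1,941.85

$1,941.85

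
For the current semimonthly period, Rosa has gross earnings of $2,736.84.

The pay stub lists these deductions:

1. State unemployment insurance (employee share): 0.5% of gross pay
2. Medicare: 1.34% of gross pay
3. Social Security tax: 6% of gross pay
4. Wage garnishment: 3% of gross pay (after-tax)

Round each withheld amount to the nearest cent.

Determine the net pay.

Social Security tax: $2,736.84 × 0.06 = $164.21
Medicare: $2,736.84 × 0.0134 = $36.67
State unemployment insurance (employee share): $2,736.84 × 0.005 = $13.68
Wage garnishment: $2,736.84 × 0.03 = $82.11
Total deductions = $164.21 + $36.67 + $13.68 + $82.11 = $296.67
Net pay = $2,736.84 − $296.67 = $2,440.17

$2,440.17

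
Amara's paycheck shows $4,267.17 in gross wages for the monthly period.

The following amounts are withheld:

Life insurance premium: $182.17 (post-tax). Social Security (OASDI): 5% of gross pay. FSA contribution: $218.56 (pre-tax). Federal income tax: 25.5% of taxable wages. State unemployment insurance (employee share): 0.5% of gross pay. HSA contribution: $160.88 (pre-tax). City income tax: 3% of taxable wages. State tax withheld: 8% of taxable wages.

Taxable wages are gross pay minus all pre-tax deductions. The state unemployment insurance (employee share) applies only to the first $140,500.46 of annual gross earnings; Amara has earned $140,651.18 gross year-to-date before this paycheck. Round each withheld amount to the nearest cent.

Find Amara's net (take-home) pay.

FSA contribution: $218.56
HSA contribution: $160.88
Pre-tax total = $218.56 + $160.88 = $379.44
Taxable wages = $4,267.17 − $379.44 = $3,887.73
City income tax: $3,887.73 × 0.03 = $116.63
Federal income tax: $3,887.73 × 0.255 = $991.37
State tax withheld: $3,887.73 × 0.08 = $311.02
Social Security (OASDI): $4,267.17 × 0.05 = $213.36
State unemployment insurance (employee share): annual cap $140,500.46 already reached (YTD $140,651.18), so $0.00
Life insurance premium: $182.17
Total deductions = $218.56 + $160.88 + $116.63 + $991.37 + $311.02 + $213.36 + $0.00 + $182.17 = $2,193.99
Net pay = $4,267.17 − $2,193.99 = $2,073.18

$2,073.18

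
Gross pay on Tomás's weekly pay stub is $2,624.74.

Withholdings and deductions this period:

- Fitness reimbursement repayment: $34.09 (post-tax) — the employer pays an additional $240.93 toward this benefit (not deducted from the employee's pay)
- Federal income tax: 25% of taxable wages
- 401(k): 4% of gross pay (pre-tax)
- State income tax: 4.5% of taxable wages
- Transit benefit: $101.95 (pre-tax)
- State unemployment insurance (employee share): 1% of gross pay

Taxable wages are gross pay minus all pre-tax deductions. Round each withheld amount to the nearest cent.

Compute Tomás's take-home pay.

$1,644.21

Transit benefit: $101.95
401(k): $2,624.74 × 0.04 = $104.99
Pre-tax total = $101.95 + $104.99 = $206.94
Taxable wages = $2,624.74 − $206.94 = $2,417.80
State income tax: $2,417.80 × 0.045 = $108.80
Federal income tax: $2,417.80 × 0.25 = $604.45
State unemployment insurance (employee share): $2,624.74 × 0.01 = $26.25
Fitness reimbursement repayment: $34.09
(Employer's $240.93 toward fitness reimbursement repayment is not withheld from the employee.)
Total deductions = $101.95 + $104.99 + $108.80 + $604.45 + $26.25 + $34.09 = $980.53
Net pay = $2,624.74 − $980.53 = $1,644.21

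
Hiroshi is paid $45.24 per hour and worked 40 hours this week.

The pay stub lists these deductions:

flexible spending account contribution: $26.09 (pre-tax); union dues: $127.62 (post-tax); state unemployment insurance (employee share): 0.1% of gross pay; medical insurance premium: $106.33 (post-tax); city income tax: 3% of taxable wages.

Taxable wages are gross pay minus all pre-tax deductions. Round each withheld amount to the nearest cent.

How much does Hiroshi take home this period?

Gross pay: 40 × $45.24 = $1,809.60
Flexible spending account contribution: $26.09
Taxable wages = $1,809.60 − $26.09 = $1,783.51
City income tax: $1,783.51 × 0.03 = $53.51
State unemployment insurance (employee share): $1,809.60 × 0.001 = $1.81
Union dues: $127.62
Medical insurance premium: $106.33
Total deductions = $26.09 + $53.51 + $1.81 + $127.62 + $106.33 = $315.36
Net pay = $1,809.60 − $315.36 = $1,494.24

$1,494.24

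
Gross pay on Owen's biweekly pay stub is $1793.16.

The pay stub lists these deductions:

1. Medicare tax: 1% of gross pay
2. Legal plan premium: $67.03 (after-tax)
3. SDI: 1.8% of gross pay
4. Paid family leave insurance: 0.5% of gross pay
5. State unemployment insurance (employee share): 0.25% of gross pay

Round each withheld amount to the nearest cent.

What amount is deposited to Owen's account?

$1662.47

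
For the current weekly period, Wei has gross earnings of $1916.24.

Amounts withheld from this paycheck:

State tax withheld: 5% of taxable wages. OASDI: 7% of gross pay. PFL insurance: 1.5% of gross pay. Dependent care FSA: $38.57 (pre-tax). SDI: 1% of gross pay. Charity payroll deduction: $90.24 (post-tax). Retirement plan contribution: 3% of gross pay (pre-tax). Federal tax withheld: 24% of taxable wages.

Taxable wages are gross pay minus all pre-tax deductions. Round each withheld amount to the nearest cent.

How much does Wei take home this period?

$1020.05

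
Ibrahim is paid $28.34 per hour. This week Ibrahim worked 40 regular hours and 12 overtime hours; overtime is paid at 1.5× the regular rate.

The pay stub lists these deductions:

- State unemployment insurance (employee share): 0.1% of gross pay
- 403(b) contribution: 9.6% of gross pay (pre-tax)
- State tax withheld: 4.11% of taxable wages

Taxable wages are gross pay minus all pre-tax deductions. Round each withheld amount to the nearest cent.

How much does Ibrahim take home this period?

Regular pay: 40 × $28.34 = $1,133.60
Overtime pay: 12 × $28.34 × 1.5 = $510.12
Gross pay = $1,133.60 + $510.12 = $1,643.72
403(b) contribution: $1,643.72 × 0.096 = $157.80
Taxable wages = $1,643.72 − $157.80 = $1,485.92
State tax withheld: $1,485.92 × 0.0411 = $61.07
State unemployment insurance (employee share): $1,643.72 × 0.001 = $1.64
Total deductions = $157.80 + $61.07 + $1.64 = $220.51
Net pay = $1,643.72 − $220.51 = $1,423.21

$1,423.21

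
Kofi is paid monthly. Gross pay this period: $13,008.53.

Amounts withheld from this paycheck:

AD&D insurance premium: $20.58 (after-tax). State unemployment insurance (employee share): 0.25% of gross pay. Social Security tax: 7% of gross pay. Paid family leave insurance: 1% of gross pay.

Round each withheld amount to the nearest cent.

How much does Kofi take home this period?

$11,914.74

Paid family leave insurance: $13,008.53 × 0.01 = $130.09
Social Security tax: $13,008.53 × 0.07 = $910.60
State unemployment insurance (employee share): $13,008.53 × 0.0025 = $32.52
AD&D insurance premium: $20.58
Total deductions = $130.09 + $910.60 + $32.52 + $20.58 = $1,093.79
Net pay = $13,008.53 − $1,093.79 = $11,914.74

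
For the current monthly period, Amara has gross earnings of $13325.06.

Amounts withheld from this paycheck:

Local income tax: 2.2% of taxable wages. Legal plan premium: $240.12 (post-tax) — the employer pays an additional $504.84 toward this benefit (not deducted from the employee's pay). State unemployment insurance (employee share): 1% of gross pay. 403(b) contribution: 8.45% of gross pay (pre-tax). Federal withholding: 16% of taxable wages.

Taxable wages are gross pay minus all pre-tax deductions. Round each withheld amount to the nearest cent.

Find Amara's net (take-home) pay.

$9605.49

403(b) contribution: $13325.06 × 0.0845 = $1125.97
Taxable wages = $13325.06 − $1125.97 = $12199.09
Federal withholding: $12199.09 × 0.16 = $1951.85
Local income tax: $12199.09 × 0.022 = $268.38
State unemployment insurance (employee share): $13325.06 × 0.01 = $133.25
Legal plan premium: $240.12
(Employer's $504.84 toward legal plan premium is not withheld from the employee.)
Total deductions = $1125.97 + $1951.85 + $268.38 + $133.25 + $240.12 = $3719.57
Net pay = $13325.06 − $3719.57 = $9605.49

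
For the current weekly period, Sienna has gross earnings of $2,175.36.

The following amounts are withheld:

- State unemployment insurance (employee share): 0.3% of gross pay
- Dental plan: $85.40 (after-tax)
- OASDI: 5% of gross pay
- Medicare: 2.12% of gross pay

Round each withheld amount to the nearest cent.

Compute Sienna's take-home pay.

$1,928.54

State unemployment insurance (employee share): $2,175.36 × 0.003 = $6.53
Medicare: $2,175.36 × 0.0212 = $46.12
OASDI: $2,175.36 × 0.05 = $108.77
Dental plan: $85.40
Total deductions = $6.53 + $46.12 + $108.77 + $85.40 = $246.82
Net pay = $2,175.36 − $246.82 = $1,928.54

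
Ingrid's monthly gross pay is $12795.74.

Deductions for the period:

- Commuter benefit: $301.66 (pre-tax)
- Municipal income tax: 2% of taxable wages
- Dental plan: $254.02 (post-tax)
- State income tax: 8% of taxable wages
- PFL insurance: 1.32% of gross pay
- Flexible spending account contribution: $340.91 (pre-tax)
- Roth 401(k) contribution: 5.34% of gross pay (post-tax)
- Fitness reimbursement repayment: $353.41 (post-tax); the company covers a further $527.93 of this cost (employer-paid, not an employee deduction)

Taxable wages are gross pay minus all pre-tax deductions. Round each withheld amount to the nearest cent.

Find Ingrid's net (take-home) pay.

Flexible spending account contribution: $340.91
Commuter benefit: $301.66
Pre-tax total = $340.91 + $301.66 = $642.57
Taxable wages = $12795.74 − $642.57 = $12153.17
Municipal income tax: $12153.17 × 0.02 = $243.06
State income tax: $12153.17 × 0.08 = $972.25
PFL insurance: $12795.74 × 0.0132 = $168.90
Dental plan: $254.02
Roth 401(k) contribution: $12795.74 × 0.0534 = $683.29
Fitness reimbursement repayment: $353.41
(Employer's $527.93 toward fitness reimbursement repayment is not withheld from the employee.)
Total deductions = $340.91 + $301.66 + $243.06 + $972.25 + $168.90 + $254.02 + $683.29 + $353.41 = $3317.50
Net pay = $12795.74 − $3317.50 = $9478.24

$9478.24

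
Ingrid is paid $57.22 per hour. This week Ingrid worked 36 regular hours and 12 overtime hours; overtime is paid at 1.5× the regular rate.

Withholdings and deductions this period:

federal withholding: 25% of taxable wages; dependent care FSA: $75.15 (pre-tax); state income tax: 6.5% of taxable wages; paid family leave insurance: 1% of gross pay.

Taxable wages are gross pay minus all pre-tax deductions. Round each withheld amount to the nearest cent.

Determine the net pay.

$2,034.19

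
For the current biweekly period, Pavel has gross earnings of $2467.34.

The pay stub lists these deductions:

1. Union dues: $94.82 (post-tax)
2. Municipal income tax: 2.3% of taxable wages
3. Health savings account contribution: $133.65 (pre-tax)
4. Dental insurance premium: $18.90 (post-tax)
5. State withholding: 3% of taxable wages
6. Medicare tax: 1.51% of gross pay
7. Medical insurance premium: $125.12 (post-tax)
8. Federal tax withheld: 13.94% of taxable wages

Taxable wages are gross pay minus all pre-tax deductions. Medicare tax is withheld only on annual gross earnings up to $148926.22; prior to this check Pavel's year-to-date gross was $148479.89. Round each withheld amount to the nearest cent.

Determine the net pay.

Health savings account contribution: $133.65
Taxable wages = $2467.34 − $133.65 = $2333.69
Federal tax withheld: $2333.69 × 0.1394 = $325.32
Municipal income tax: $2333.69 × 0.023 = $53.67
State withholding: $2333.69 × 0.03 = $70.01
Medicare tax: only $148926.22 − $148479.89 = $446.33 of this check is subject → $446.33 × 0.0151 = $6.74
Dental insurance premium: $18.90
Medical insurance premium: $125.12
Union dues: $94.82
Total deductions = $133.65 + $325.32 + $53.67 + $70.01 + $6.74 + $18.90 + $125.12 + $94.82 = $828.23
Net pay = $2467.34 − $828.23 = $1639.11

$1639.11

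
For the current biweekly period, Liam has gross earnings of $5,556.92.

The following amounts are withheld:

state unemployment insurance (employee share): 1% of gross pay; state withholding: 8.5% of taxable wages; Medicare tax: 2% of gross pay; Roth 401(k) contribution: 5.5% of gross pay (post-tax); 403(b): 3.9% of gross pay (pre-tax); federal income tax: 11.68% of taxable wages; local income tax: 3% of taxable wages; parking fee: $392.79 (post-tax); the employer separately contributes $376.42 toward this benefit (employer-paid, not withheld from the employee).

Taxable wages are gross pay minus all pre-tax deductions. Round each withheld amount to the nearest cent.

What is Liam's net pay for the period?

403(b): $5,556.92 × 0.039 = $216.72
Taxable wages = $5,556.92 − $216.72 = $5,340.20
Federal income tax: $5,340.20 × 0.1168 = $623.74
State withholding: $5,340.20 × 0.085 = $453.92
Local income tax: $5,340.20 × 0.03 = $160.21
State unemployment insurance (employee share): $5,556.92 × 0.01 = $55.57
Medicare tax: $5,556.92 × 0.02 = $111.14
Roth 401(k) contribution: $5,556.92 × 0.055 = $305.63
Parking fee: $392.79
(Employer's $376.42 toward parking fee is not withheld from the employee.)
Total deductions = $216.72 + $623.74 + $453.92 + $160.21 + $55.57 + $111.14 + $305.63 + $392.79 = $2,319.72
Net pay = $5,556.92 − $2,319.72 = $3,237.20

$3,237.20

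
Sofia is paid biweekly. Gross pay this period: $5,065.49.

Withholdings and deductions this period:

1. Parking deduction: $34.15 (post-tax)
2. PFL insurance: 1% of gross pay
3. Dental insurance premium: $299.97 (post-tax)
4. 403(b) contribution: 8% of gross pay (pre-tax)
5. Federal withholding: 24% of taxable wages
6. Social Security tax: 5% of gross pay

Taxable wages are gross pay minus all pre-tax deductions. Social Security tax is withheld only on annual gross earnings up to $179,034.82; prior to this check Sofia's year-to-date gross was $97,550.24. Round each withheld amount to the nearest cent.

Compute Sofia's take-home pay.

403(b) contribution: $5,065.49 × 0.08 = $405.24
Taxable wages = $5,065.49 − $405.24 = $4,660.25
Federal withholding: $4,660.25 × 0.24 = $1,118.46
PFL insurance: $5,065.49 × 0.01 = $50.65
Social Security tax: cap not yet reached, full $5,065.49 is subject → $5,065.49 × 0.05 = $253.27
Dental insurance premium: $299.97
Parking deduction: $34.15
Total deductions = $405.24 + $1,118.46 + $50.65 + $253.27 + $299.97 + $34.15 = $2,161.74
Net pay = $5,065.49 − $2,161.74 = $2,903.75

$2,903.75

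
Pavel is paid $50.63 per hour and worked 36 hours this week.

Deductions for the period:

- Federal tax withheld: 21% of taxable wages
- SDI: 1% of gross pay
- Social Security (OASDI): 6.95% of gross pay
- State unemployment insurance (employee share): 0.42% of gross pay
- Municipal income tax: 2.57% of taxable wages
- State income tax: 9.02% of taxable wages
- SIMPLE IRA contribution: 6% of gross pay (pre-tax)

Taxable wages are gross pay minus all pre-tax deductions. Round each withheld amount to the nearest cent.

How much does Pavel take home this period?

Gross pay: 36 × $50.63 = $1,822.68
SIMPLE IRA contribution: $1,822.68 × 0.06 = $109.36
Taxable wages = $1,822.68 − $109.36 = $1,713.32
Federal tax withheld: $1,713.32 × 0.21 = $359.80
State income tax: $1,713.32 × 0.0902 = $154.54
Municipal income tax: $1,713.32 × 0.0257 = $44.03
SDI: $1,822.68 × 0.01 = $18.23
State unemployment insurance (employee share): $1,822.68 × 0.0042 = $7.66
Social Security (OASDI): $1,822.68 × 0.0695 = $126.68
Total deductions = $109.36 + $359.80 + $154.54 + $44.03 + $18.23 + $7.66 + $126.68 = $820.30
Net pay = $1,822.68 − $820.30 = $1,002.38

$1,002.38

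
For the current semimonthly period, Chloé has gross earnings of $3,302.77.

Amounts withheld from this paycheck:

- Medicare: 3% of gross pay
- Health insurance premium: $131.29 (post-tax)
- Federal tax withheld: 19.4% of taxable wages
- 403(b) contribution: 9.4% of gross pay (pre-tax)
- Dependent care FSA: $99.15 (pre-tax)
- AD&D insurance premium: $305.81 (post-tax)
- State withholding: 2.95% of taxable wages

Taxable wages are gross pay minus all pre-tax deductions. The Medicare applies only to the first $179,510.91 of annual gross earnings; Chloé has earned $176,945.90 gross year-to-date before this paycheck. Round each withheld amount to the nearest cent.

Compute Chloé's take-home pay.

$1,732.49

Dependent care FSA: $99.15
403(b) contribution: $3,302.77 × 0.094 = $310.46
Pre-tax total = $99.15 + $310.46 = $409.61
Taxable wages = $3,302.77 − $409.61 = $2,893.16
State withholding: $2,893.16 × 0.0295 = $85.35
Federal tax withheld: $2,893.16 × 0.194 = $561.27
Medicare: only $179,510.91 − $176,945.90 = $2,565.01 of this check is subject → $2,565.01 × 0.03 = $76.95
Health insurance premium: $131.29
AD&D insurance premium: $305.81
Total deductions = $99.15 + $310.46 + $85.35 + $561.27 + $76.95 + $131.29 + $305.81 = $1,570.28
Net pay = $3,302.77 − $1,570.28 = $1,732.49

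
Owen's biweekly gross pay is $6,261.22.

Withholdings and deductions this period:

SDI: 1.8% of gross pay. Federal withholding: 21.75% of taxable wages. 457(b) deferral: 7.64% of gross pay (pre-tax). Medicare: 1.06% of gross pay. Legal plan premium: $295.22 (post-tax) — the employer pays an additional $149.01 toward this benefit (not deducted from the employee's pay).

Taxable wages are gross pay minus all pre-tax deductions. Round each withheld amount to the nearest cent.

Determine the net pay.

457(b) deferral: $6,261.22 × 0.0764 = $478.36
Taxable wages = $6,261.22 − $478.36 = $5,782.86
Federal withholding: $5,782.86 × 0.2175 = $1,257.77
Medicare: $6,261.22 × 0.0106 = $66.37
SDI: $6,261.22 × 0.018 = $112.70
Legal plan premium: $295.22
(Employer's $149.01 toward legal plan premium is not withheld from the employee.)
Total deductions = $478.36 + $1,257.77 + $66.37 + $112.70 + $295.22 = $2,210.42
Net pay = $6,261.22 − $2,210.42 = $4,050.80

$4,050.80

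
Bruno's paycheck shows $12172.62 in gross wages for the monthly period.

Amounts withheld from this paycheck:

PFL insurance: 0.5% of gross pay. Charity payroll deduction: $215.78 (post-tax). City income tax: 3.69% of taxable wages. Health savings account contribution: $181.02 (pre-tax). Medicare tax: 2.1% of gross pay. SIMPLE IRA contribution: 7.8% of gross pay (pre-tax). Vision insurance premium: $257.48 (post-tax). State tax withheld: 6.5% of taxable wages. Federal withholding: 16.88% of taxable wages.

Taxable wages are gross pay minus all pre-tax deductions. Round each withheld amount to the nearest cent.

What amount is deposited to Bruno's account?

Health savings account contribution: $181.02
SIMPLE IRA contribution: $12172.62 × 0.078 = $949.46
Pre-tax total = $181.02 + $949.46 = $1130.48
Taxable wages = $12172.62 − $1130.48 = $11042.14
Federal withholding: $11042.14 × 0.1688 = $1863.91
State tax withheld: $11042.14 × 0.065 = $717.74
City income tax: $11042.14 × 0.0369 = $407.45
Medicare tax: $12172.62 × 0.021 = $255.63
PFL insurance: $12172.62 × 0.005 = $60.86
Charity payroll deduction: $215.78
Vision insurance premium: $257.48
Total deductions = $181.02 + $949.46 + $1863.91 + $717.74 + $407.45 + $255.63 + $60.86 + $215.78 + $257.48 = $4909.33
Net pay = $12172.62 − $4909.33 = $7263.29

$7263.29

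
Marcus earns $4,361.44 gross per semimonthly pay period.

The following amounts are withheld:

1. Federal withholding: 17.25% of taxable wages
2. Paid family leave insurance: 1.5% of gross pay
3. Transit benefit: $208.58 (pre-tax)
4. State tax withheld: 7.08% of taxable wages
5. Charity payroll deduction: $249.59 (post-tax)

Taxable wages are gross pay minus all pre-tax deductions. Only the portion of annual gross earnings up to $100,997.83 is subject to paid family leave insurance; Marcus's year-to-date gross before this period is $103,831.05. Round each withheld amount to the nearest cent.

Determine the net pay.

Transit benefit: $208.58
Taxable wages = $4,361.44 − $208.58 = $4,152.86
State tax withheld: $4,152.86 × 0.0708 = $294.02
Federal withholding: $4,152.86 × 0.1725 = $716.37
Paid family leave insurance: annual cap $100,997.83 already reached (YTD $103,831.05), so $0.00
Charity payroll deduction: $249.59
Total deductions = $208.58 + $294.02 + $716.37 + $0.00 + $249.59 = $1,468.56
Net pay = $4,361.44 − $1,468.56 = $2,892.88

$2,892.88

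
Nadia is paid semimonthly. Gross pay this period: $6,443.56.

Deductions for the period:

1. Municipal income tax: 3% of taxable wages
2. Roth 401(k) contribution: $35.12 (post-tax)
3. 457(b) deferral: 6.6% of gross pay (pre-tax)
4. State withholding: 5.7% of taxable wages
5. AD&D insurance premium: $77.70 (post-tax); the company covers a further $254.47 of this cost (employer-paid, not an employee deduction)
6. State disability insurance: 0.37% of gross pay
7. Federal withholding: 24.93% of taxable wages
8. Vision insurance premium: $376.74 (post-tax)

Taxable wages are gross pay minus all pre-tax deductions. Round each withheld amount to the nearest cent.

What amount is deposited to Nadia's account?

457(b) deferral: $6,443.56 × 0.066 = $425.27
Taxable wages = $6,443.56 − $425.27 = $6,018.29
Federal withholding: $6,018.29 × 0.2493 = $1,500.36
State withholding: $6,018.29 × 0.057 = $343.04
Municipal income tax: $6,018.29 × 0.03 = $180.55
State disability insurance: $6,443.56 × 0.0037 = $23.84
AD&D insurance premium: $77.70
Roth 401(k) contribution: $35.12
Vision insurance premium: $376.74
(Employer's $254.47 toward AD&D insurance premium is not withheld from the employee.)
Total deductions = $425.27 + $1,500.36 + $343.04 + $180.55 + $23.84 + $77.70 + $35.12 + $376.74 = $2,962.62
Net pay = $6,443.56 − $2,962.62 = $3,480.94

$3,480.94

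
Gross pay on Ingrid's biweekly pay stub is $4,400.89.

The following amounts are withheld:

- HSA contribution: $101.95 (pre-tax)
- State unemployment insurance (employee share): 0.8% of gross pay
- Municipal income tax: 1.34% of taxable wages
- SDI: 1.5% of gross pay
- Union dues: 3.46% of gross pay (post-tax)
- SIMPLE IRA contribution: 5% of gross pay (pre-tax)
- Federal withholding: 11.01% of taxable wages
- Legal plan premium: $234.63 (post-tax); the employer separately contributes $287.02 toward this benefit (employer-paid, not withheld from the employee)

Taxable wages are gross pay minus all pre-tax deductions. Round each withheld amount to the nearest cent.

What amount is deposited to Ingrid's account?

HSA contribution: $101.95
SIMPLE IRA contribution: $4,400.89 × 0.05 = $220.04
Pre-tax total = $101.95 + $220.04 = $321.99
Taxable wages = $4,400.89 − $321.99 = $4,078.90
Municipal income tax: $4,078.90 × 0.0134 = $54.66
Federal withholding: $4,078.90 × 0.1101 = $449.09
State unemployment insurance (employee share): $4,400.89 × 0.008 = $35.21
SDI: $4,400.89 × 0.015 = $66.01
Legal plan premium: $234.63
Union dues: $4,400.89 × 0.0346 = $152.27
(Employer's $287.02 toward legal plan premium is not withheld from the employee.)
Total deductions = $101.95 + $220.04 + $54.66 + $449.09 + $35.21 + $66.01 + $234.63 + $152.27 = $1,313.86
Net pay = $4,400.89 − $1,313.86 = $3,087.03

$3,087.03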